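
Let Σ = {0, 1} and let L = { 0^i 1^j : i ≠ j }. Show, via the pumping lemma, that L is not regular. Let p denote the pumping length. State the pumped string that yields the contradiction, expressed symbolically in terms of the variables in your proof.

Assume L is regular. Let p be the pumping length given by the pumping lemma.
Choose w = 0^p 1^{p+p!}. Since p ≠ p+p!, w ∈ L; and |w| ≥ p.
By the pumping lemma, w = xyz with |xy| ≤ p and |y| ≥ 1.
Since the first p symbols of w are all 0's and |xy| ≤ p, y lies entirely in the leading 0-block: y = 0^k for some k with 1 ≤ k ≤ p.
Since 1 ≤ k ≤ p, k divides p!; set t = 1 + p!/k. Then xy^t z has p + (p!/k)·k = p + p! copies of 0. Now the 0-count equals the 1-count, so i ≠ j fails. So xy^t z = 0^{p+p!} 1^{p+p!} ∉ L.
This is a contradiction; hence L is not regular.

0^{p+p!} 1^{p+p!}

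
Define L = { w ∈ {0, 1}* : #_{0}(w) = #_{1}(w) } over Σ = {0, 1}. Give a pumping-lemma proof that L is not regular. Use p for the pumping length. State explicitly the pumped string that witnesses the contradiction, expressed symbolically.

0^{p+k} 1^p

Toward a contradiction, assume L is regular with pumping length p.
Choose w = 0^p 1^p ∈ L with |w| = 2p ≥ p.
By the pumping lemma, w = xyz with |xy| ≤ p and |y| ≥ 1.
The first p characters of w are 0's, so xy (and hence y) consists only of 0's. Write y = 0^k, 1 ≤ k ≤ p.
Pump with i = 2: xy^2z = 0^{p+k} 1^p has p+k occurrences of 0 but only p of 1. Since k ≥ 1 the counts differ, so xy^2z ∉ L.
Contradiction. Therefore L is not regular.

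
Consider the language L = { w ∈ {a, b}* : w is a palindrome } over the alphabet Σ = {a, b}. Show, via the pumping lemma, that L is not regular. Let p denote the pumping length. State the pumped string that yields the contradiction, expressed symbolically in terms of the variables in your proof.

a^{p+k} b a^p

Assume L is regular; let p be its pumping constant.
Take w = a^p b a^p, a palindrome of length 2p+1 ≥ p.
The pumping lemma gives a decomposition w = xyz where |xy| ≤ p and |y| ≥ 1.
Since the first p symbols of w are all a's and |xy| ≤ p, y lies entirely in the leading a-block: y = a^k for some k with 1 ≤ k ≤ p.
Pump with i = 2: xy^2z = a^{p+k} b a^p. Its reverse is a^p b a^{p+k}, which differs from xy^2z since k ≥ 1. So xy^2z is not a palindrome and xy^2z ∉ L.
Contradiction. Therefore L is not regular.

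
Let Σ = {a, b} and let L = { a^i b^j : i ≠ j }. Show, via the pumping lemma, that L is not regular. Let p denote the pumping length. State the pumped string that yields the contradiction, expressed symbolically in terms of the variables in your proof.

Suppose for contradiction that L is regular, and let p be the pumping length.
Choose w = a^p b^{p+p!}. Since p ≠ p+p!, w ∈ L; and |w| ≥ p.
The pumping lemma gives a decomposition w = xyz where |xy| ≤ p and |y| > 0.
Since the first p symbols of w are all a's and |xy| ≤ p, y lies entirely in the leading a-block: y = a^k for some k with 1 ≤ k ≤ p.
Since 1 ≤ k ≤ p, k divides p!; set t = 1 + p!/k. Then xy^t z has p + (p!/k)·k = p + p! copies of a. Now the a-count equals the b-count, so i ≠ j fails. So xy^t z = a^{p+p!} b^{p+p!} ∉ L.
This contradicts the pumping lemma, so L is not regular.

a^{p+p!} b^{p+p!}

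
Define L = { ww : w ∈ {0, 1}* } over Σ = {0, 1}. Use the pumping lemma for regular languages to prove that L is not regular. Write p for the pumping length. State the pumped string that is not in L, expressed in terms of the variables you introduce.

Suppose for contradiction that L is regular, and let p be the pumping length.
Take w = 0^p 1^p 0^p 1^p = uu where u = 0^p1^p; then w ∈ L and |w| = 4p ≥ p.
By the pumping lemma, w = xyz with |xy| ≤ p and |y| > 0.
Because |xy| ≤ p and w begins with p copies of 0, we have y = 0^k with 1 ≤ k ≤ p.
Pump with i = 2: xy^2z = 0^{p+k} 1^p 0^p 1^p, of length 4p+k. Suppose this equals vv. The string starts with 0 and ends with 1, so v does too; thus the boundary between the two copies of v is a 1→0 transition. There is exactly one such transition, at position 2p+k, so |v| = 2p+k and |vv| = 4p+2k ≠ 4p+k since k ≥ 1. So xy^2z ∉ L.
This contradicts the pumping lemma, so L is not regular.

0^{p+k} 1^p 0^p 1^p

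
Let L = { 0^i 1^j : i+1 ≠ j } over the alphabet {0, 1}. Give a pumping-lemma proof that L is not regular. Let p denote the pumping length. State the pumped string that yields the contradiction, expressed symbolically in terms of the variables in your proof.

Assume L is regular; let p be its pumping constant.
Choose w = 0^p 1^{p+p!+1}. Since p ≠ (p+p!+1)-1 = p+p!, w ∈ L; and |w| ≥ p.
The pumping lemma gives a decomposition w = xyz where |xy| ≤ p and |y| > 0.
Since the first p symbols of w are all 0's and |xy| ≤ p, y lies entirely in the leading 0-block: y = 0^k for some k with 1 ≤ k ≤ p.
Since 1 ≤ k ≤ p, k divides p!; set t = 1 + p!/k. Then xy^t z has p + (p!/k)·k = p + p! copies of 0. Now the 0-count is p+p! and (1-count)-1 = (p+p!+1)-1 = p+p!, so i+1 ≠ j fails. So xy^t z = 0^{p+p!} 1^{p+p!+1} ∉ L.
This contradicts the pumping lemma, so L is not regular.

0^{p+p!} 1^{p+p!+1}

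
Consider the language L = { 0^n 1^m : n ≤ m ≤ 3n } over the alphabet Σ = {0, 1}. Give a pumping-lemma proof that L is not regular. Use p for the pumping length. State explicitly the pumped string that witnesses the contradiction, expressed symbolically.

0^{p+k} 1^p

Suppose for contradiction that L is regular, and let p be the pumping length.
Take w = 0^p 1^p ∈ L (since p ≤ p ≤ 3p), with |w| = 2p ≥ p.
The pumping lemma gives a decomposition w = xyz where |xy| ≤ p and |y| > 0.
Since the first p symbols of w are all 0's and |xy| ≤ p, y lies entirely in the leading 0-block: y = 0^k for some k with 1 ≤ k ≤ p.
Pump with i = 2: xy^2z = 0^{p+k} 1^p. Now n = p+k > p = m, so the condition n ≤ m fails. Thus xy^2z ∉ L.
This contradicts the pumping lemma, so L is not regular.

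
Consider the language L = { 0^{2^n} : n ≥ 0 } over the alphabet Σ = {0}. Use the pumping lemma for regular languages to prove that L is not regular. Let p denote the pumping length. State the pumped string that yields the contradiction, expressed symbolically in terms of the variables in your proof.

Assume L is regular. Let p be the pumping length given by the pumping lemma.
Take w = 0^{2^p} ∈ L with |w| = 2^p ≥ p.
By the pumping lemma, w = xyz with |xy| ≤ p and y is nonempty.
Then y = 0^k for some k with 1 ≤ k ≤ p.
Pump with i = 2: xy^2z = 0^{2^p+k}. Since 1 ≤ k ≤ p < 2^p, we have 2^p < 2^p+k < 2^{p+1}, so 2^p+k is not a power of 2. So xy^2z ∉ L.
This is a contradiction; hence L is not regular.

0^{2^p+k}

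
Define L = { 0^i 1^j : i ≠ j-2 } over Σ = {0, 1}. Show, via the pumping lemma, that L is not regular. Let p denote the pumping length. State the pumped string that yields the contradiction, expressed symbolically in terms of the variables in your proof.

Toward a contradiction, assume L is regular with pumping length p.
Choose w = 0^p 1^{p+p!+2}. Since p ≠ (p+p!+2)-2 = p+p!, w ∈ L; and |w| ≥ p.
The pumping lemma gives a decomposition w = xyz where |xy| ≤ p and y is nonempty.
The first p characters of w are 0's, so xy (and hence y) consists only of 0's. Write y = 0^k, 1 ≤ k ≤ p.
Since 1 ≤ k ≤ p, k divides p!; set t = 1 + p!/k. Then xy^t z has p + (p!/k)·k = p + p! copies of 0. Now the 0-count is p+p! and (1-count)-2 = (p+p!+2)-2 = p+p!, so i ≠ j-2 fails. So xy^t z = 0^{p+p!} 1^{p+p!+2} ∉ L.
This is a contradiction; hence L is not regular.

0^{p+p!} 1^{p+p!+2}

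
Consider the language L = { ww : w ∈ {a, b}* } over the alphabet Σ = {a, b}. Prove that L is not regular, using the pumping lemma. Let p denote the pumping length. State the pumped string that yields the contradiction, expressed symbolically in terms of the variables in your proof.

a^{p+k} b^p a^p b^p

Assume L is regular. Let p be the pumping length given by the pumping lemma.
Take w = a^p b^p a^p b^p = uu where u = a^pb^p; then w ∈ L and |w| = 4p ≥ p.
By the pumping lemma, w = xyz with |xy| ≤ p and y is nonempty.
Because |xy| ≤ p and w begins with p copies of a, we have y = a^k with 1 ≤ k ≤ p.
Pump with i = 2: xy^2z = a^{p+k} b^p a^p b^p, of length 4p+k. Suppose this equals vv. The string starts with a and ends with b, so v does too; thus the boundary between the two copies of v is a b→a transition. There is exactly one such transition, at position 2p+k, so |v| = 2p+k and |vv| = 4p+2k ≠ 4p+k since k ≥ 1. So xy^2z ∉ L.
Contradiction. Therefore L is not regular.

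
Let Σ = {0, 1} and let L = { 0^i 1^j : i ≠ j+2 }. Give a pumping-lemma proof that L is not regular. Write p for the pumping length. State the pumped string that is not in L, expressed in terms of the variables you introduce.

Suppose for contradiction that L is regular, and let p be the pumping length.
Choose w = 0^p 1^{p+p!-2}. Since p ≠ (p+p!-2)+2 = p+p!, w ∈ L; and |w| ≥ p.
Write w = xyz as guaranteed by the lemma, with |xy| ≤ p and |y| > 0.
The first p characters of w are 0's, so xy (and hence y) consists only of 0's. Write y = 0^k, 1 ≤ k ≤ p.
Since 1 ≤ k ≤ p, k divides p!; set t = 1 + p!/k. Then xy^t z has p + (p!/k)·k = p + p! copies of 0. Now the 0-count is p+p! and (1-count)+2 = (p+p!-2)+2 = p+p!, so i ≠ j+2 fails. So xy^t z = 0^{p+p!} 1^{p+p!-2} ∉ L.
This is a contradiction; hence L is not regular.

0^{p+p!} 1^{p+p!-2}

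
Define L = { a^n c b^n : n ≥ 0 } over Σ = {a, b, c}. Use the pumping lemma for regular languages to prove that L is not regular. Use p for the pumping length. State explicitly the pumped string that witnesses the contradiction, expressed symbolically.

a^{p+k} c b^p

Assume L is regular. Let p be the pumping length given by the pumping lemma.
Take w = a^p c b^p ∈ L with |w| = 2p+1 ≥ p.
By the pumping lemma, w = xyz with |xy| ≤ p and y is nonempty.
The first p characters of w are a's, so xy (and hence y) consists only of a's. Write y = a^k, 1 ≤ k ≤ p.
Pump with i = 2: xy^2z = a^{p+k} c b^p, which would require p+k = p. But k ≥ 1, so xy^2z ∉ L.
This contradicts the pumping lemma, so L is not regular.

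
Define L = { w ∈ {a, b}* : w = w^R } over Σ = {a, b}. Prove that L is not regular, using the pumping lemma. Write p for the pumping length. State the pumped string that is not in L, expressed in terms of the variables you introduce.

Assume L is regular. Let p be the pumping length given by the pumping lemma.
Take w = a^p b a^p, a palindrome of length 2p+1 ≥ p.
Write w = xyz as guaranteed by the lemma, with |xy| ≤ p and y is nonempty.
The first p characters of w are a's, so xy (and hence y) consists only of a's. Write y = a^k, 1 ≤ k ≤ p.
Pump with i = 2: xy^2z = a^{p+k} b a^p. Its reverse is a^p b a^{p+k}, which differs from xy^2z since k ≥ 1. So xy^2z is not a palindrome and xy^2z ∉ L.
This is a contradiction; hence L is not regular.

a^{p+k} b a^p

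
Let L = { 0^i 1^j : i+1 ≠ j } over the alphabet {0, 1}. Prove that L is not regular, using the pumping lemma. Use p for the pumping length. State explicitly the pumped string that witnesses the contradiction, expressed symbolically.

0^{p+p!} 1^{p+p!+1}

Toward a contradiction, assume L is regular with pumping length p.
Choose w = 0^p 1^{p+p!+1}. Since p ≠ (p+p!+1)-1 = p+p!, w ∈ L; and |w| ≥ p.
By the pumping lemma, w = xyz with |xy| ≤ p and |y| > 0.
Since the first p symbols of w are all 0's and |xy| ≤ p, y lies entirely in the leading 0-block: y = 0^k for some k with 1 ≤ k ≤ p.
Since 1 ≤ k ≤ p, k divides p!; set t = 1 + p!/k. Then xy^t z has p + (p!/k)·k = p + p! copies of 0. Now the 0-count is p+p! and (1-count)-1 = (p+p!+1)-1 = p+p!, so i+1 ≠ j fails. So xy^t z = 0^{p+p!} 1^{p+p!+1} ∉ L.
This is a contradiction; hence L is not regular.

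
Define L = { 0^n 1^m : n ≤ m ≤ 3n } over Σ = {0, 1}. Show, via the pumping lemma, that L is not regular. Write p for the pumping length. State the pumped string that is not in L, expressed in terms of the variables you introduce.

0^{p+k} 1^p

Assume L is regular. Let p be the pumping length given by the pumping lemma.
Take w = 0^p 1^p ∈ L (since p ≤ p ≤ 3p), with |w| = 2p ≥ p.
Write w = xyz as guaranteed by the lemma, with |xy| ≤ p and |y| > 0.
The first p characters of w are 0's, so xy (and hence y) consists only of 0's. Write y = 0^k, 1 ≤ k ≤ p.
Pump with i = 2: xy^2z = 0^{p+k} 1^p. Now n = p+k > p = m, so the condition n ≤ m fails. Thus xy^2z ∉ L.
Contradiction. Therefore L is not regular.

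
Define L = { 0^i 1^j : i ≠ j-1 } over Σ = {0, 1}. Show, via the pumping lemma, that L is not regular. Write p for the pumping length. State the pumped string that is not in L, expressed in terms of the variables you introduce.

Toward a contradiction, assume L is regular with pumping length p.
Choose w = 0^p 1^{p+p!+1}. Since p ≠ (p+p!+1)-1 = p+p!, w ∈ L; and |w| ≥ p.
Write w = xyz as guaranteed by the lemma, with |xy| ≤ p and |y| > 0.
The first p characters of w are 0's, so xy (and hence y) consists only of 0's. Write y = 0^k, 1 ≤ k ≤ p.
Since 1 ≤ k ≤ p, k divides p!; set t = 1 + p!/k. Then xy^t z has p + (p!/k)·k = p + p! copies of 0. Now the 0-count is p+p! and (1-count)-1 = (p+p!+1)-1 = p+p!, so i ≠ j-1 fails. So xy^t z = 0^{p+p!} 1^{p+p!+1} ∉ L.
This contradicts the pumping lemma, so L is not regular.

0^{p+p!} 1^{p+p!+1}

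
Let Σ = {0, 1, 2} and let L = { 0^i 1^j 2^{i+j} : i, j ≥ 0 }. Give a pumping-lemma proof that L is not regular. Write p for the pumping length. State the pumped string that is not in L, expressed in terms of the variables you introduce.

Assume L is regular. Let p be the pumping length given by the pumping lemma.
Take w = 0^p 1^p 2^{2p} ∈ L (with i=j=p, i+j=2p), |w| = 4p ≥ p.
The pumping lemma gives a decomposition w = xyz where |xy| ≤ p and |y| ≥ 1.
Because |xy| ≤ p and w begins with p copies of 0, we have y = 0^k with 1 ≤ k ≤ p.
Consider xy^2z = 0^{p+k} 1^p 2^{2p}. Now the 0- and 1-counts sum to 2p+k, but the 2-count is 2p ≠ 2p+k. So xy^2z ∉ L.
Contradiction. Therefore L is not regular.

0^{p+k} 1^p 2^{2p}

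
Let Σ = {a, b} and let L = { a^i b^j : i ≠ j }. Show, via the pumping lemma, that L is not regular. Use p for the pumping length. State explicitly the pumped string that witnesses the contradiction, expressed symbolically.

a^{p+p!} b^{p+p!}

Toward a contradiction, assume L is regular with pumping length p.
Choose w = a^p b^{p+p!}. Since p ≠ p+p!, w ∈ L; and |w| ≥ p.
Write w = xyz as guaranteed by the lemma, with |xy| ≤ p and y is nonempty.
Since the first p symbols of w are all a's and |xy| ≤ p, y lies entirely in the leading a-block: y = a^k for some k with 1 ≤ k ≤ p.
Since 1 ≤ k ≤ p, k divides p!; set t = 1 + p!/k. Then xy^t z has p + (p!/k)·k = p + p! copies of a. Now the a-count equals the b-count, so i ≠ j fails. So xy^t z = a^{p+p!} b^{p+p!} ∉ L.
This contradicts the pumping lemma, so L is not regular.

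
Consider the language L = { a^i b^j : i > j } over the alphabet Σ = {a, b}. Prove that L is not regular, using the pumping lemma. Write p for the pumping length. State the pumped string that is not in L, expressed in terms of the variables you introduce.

a^{p+1-k} b^p

Suppose for contradiction that L is regular, and let p be the pumping length.
Choose w = a^{p+1} b^p ∈ L, with |w| = 2p+1 ≥ p.
The pumping lemma gives a decomposition w = xyz where |xy| ≤ p and |y| ≥ 1.
Since the first p symbols of w are all a's and |xy| ≤ p, y lies entirely in the leading a-block: y = a^k for some k with 1 ≤ k ≤ p.
Consider xy^0z = xz = a^{p+1-k} b^p. Since k ≥ 1, the a-count p+1-k is at most p, so i > j fails; thus xz ∉ L.
This contradicts the pumping lemma, so L is not regular.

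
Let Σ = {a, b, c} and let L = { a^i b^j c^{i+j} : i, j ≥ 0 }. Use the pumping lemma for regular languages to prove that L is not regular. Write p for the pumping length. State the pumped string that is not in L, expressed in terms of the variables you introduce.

Suppose for contradiction that L is regular, and let p be the pumping length.
Take w = a^p b^p c^{2p} ∈ L (with i=j=p, i+j=2p), |w| = 4p ≥ p.
Write w = xyz as guaranteed by the lemma, with |xy| ≤ p and |y| > 0.
Because |xy| ≤ p and w begins with p copies of a, we have y = a^k with 1 ≤ k ≤ p.
Consider xy^2z = a^{p+k} b^p c^{2p}. Now the a- and b-counts sum to 2p+k, but the c-count is 2p ≠ 2p+k. So xy^2z ∉ L.
This is a contradiction; hence L is not regular.

a^{p+k} b^p c^{2p}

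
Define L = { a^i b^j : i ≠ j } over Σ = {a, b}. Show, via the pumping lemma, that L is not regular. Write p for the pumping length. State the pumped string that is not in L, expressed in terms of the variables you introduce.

Toward a contradiction, assume L is regular with pumping length p.
Choose w = a^p b^{p+p!}. Since p ≠ p+p!, w ∈ L; and |w| ≥ p.
By the pumping lemma, w = xyz with |xy| ≤ p and |y| ≥ 1.
The first p characters of w are a's, so xy (and hence y) consists only of a's. Write y = a^k, 1 ≤ k ≤ p.
Since 1 ≤ k ≤ p, k divides p!; set t = 1 + p!/k. Then xy^t z has p + (p!/k)·k = p + p! copies of a. Now the a-count equals the b-count, so i ≠ j fails. So xy^t z = a^{p+p!} b^{p+p!} ∉ L.
This is a contradiction; hence L is not regular.

a^{p+p!} b^{p+p!}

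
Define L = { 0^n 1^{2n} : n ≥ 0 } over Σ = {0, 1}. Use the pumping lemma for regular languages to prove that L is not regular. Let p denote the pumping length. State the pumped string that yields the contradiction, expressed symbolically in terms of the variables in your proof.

Toward a contradiction, assume L is regular with pumping length p.
Let w = 0^p 1^{2p} ∈ L; note |w| = 3p ≥ p.
By the pumping lemma, w = xyz with |xy| ≤ p and y is nonempty.
The first p characters of w are 0's, so xy (and hence y) consists only of 0's. Write y = 0^k, 1 ≤ k ≤ p.
Pump with i = 2: xy^2z = 0^{p+k} 1^{2p}. For this to lie in L we would need 2p = 2(p+k), which forces k = 0. But k ≥ 1, so xy^2z ∉ L.
This is a contradiction; hence L is not regular.

0^{p+k} 1^{2p}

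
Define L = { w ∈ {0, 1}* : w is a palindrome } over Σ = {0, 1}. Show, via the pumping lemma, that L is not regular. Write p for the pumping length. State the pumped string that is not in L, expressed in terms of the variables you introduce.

0^{p+k} 1 0^p

Assume L is regular. Let p be the pumping length given by the pumping lemma.
Take w = 0^p 1 0^p, a palindrome of length 2p+1 ≥ p.
The pumping lemma gives a decomposition w = xyz where |xy| ≤ p and |y| ≥ 1.
The first p characters of w are 0's, so xy (and hence y) consists only of 0's. Write y = 0^k, 1 ≤ k ≤ p.
Pump with i = 2: xy^2z = 0^{p+k} 1 0^p. Its reverse is 0^p 1 0^{p+k}, which differs from xy^2z since k ≥ 1. So xy^2z is not a palindrome and xy^2z ∉ L.
This contradicts the pumping lemma, so L is not regular.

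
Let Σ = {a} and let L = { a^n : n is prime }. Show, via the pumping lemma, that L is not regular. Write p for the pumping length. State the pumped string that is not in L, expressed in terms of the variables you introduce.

a^{q(1+k)}

Toward a contradiction, assume L is regular with pumping length p.
Let q be a prime with q ≥ p+2 (infinitely many primes exist), and take w = a^q ∈ L with |w| = q ≥ p.
By the pumping lemma, w = xyz with |xy| ≤ p and y is nonempty.
Then y = a^k for some k with 1 ≤ k ≤ p.
Since 1 ≤ k ≤ p, |xz| = q-k. Pump with i = q+1: |xy^{q+1}z| = (q-k)+(q+1)k = q+qk = q(1+k), which is composite (both factors ≥ 2). So xy^{q+1}z = a^{q(1+k)} ∉ L.
This is a contradiction; hence L is not regular.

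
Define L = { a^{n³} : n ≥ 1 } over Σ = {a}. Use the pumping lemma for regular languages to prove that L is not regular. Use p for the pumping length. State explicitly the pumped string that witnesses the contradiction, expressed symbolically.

Suppose for contradiction that L is regular, and let p be the pumping length.
Take w = a^{p³} ∈ L with |w| = p³ ≥ p.
The pumping lemma gives a decomposition w = xyz where |xy| ≤ p and y is nonempty.
Then y = a^k for some k with 1 ≤ k ≤ p.
Pump with i = 2: xy^2z = a^{p³+k}. Since 1 ≤ k ≤ p, p³ < p³+k ≤ p³+p < p³+3p²+3p+1 = (p+1)³, so p³+k is not a perfect cube. So xy^2z ∉ L.
Contradiction. Therefore L is not regular.

a^{p³+k}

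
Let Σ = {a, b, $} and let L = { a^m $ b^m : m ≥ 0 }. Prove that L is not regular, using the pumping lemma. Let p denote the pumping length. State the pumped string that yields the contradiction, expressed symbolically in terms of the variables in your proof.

Toward a contradiction, assume L is regular with pumping length p.
Take w = a^p $ b^p ∈ L with |w| = 2p+1 ≥ p.
By the pumping lemma, w = xyz with |xy| ≤ p and |y| > 0.
The first p characters of w are a's, so xy (and hence y) consists only of a's. Write y = a^k, 1 ≤ k ≤ p.
Pump with i = 2: xy^2z = a^{p+k} $ b^p, which would require p+k = p. But k ≥ 1, so xy^2z ∉ L.
This contradicts the pumping lemma, so L is not regular.

a^{p+k} $ b^p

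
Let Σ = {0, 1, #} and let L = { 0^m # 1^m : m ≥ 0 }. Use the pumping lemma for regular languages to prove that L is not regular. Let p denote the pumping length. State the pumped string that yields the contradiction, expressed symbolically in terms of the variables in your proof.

Toward a contradiction, assume L is regular with pumping length p.
Take w = 0^p # 1^p ∈ L with |w| = 2p+1 ≥ p.
Write w = xyz as guaranteed by the lemma, with |xy| ≤ p and |y| ≥ 1.
The first p characters of w are 0's, so xy (and hence y) consists only of 0's. Write y = 0^k, 1 ≤ k ≤ p.
Pump with i = 2: xy^2z = 0^{p+k} # 1^p, which would require p+k = p. But k ≥ 1, so xy^2z ∉ L.
Contradiction. Therefore L is not regular.

0^{p+k} # 1^p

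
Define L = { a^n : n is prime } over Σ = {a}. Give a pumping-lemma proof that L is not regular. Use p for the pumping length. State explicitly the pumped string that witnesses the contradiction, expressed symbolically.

a^{q(1+k)}

Assume L is regular; let p be its pumping constant.
Let q be a prime with q ≥ p+2 (infinitely many primes exist), and take w = a^q ∈ L with |w| = q ≥ p.
By the pumping lemma, w = xyz with |xy| ≤ p and |y| ≥ 1.
Then y = a^k for some k with 1 ≤ k ≤ p.
Since 1 ≤ k ≤ p, |xz| = q-k. Pump with i = q+1: |xy^{q+1}z| = (q-k)+(q+1)k = q+qk = q(1+k), which is composite (both factors ≥ 2). So xy^{q+1}z = a^{q(1+k)} ∉ L.
This contradicts the pumping lemma, so L is not regular.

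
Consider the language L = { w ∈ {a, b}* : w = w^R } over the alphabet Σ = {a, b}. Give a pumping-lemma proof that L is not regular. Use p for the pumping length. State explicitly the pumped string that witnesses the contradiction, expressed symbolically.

a^{p+k} b a^p

Suppose for contradiction that L is regular, and let p be the pumping length.
Take w = a^p b a^p, a palindrome of length 2p+1 ≥ p.
The pumping lemma gives a decomposition w = xyz where |xy| ≤ p and |y| > 0.
Since the first p symbols of w are all a's and |xy| ≤ p, y lies entirely in the leading a-block: y = a^k for some k with 1 ≤ k ≤ p.
Pump with i = 2: xy^2z = a^{p+k} b a^p. Its reverse is a^p b a^{p+k}, which differs from xy^2z since k ≥ 1. So xy^2z is not a palindrome and xy^2z ∉ L.
Contradiction. Therefore L is not regular.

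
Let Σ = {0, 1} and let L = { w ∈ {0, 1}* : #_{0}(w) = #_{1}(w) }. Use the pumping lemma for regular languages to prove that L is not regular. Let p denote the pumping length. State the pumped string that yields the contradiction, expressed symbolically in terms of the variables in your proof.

Assume L is regular; let p be its pumping constant.
Choose w = 0^p 1^p ∈ L with |w| = 2p ≥ p.
Write w = xyz as guaranteed by the lemma, with |xy| ≤ p and y is nonempty.
The first p characters of w are 0's, so xy (and hence y) consists only of 0's. Write y = 0^k, 1 ≤ k ≤ p.
Pump with i = 2: xy^2z = 0^{p+k} 1^p has p+k occurrences of 0 but only p of 1. Since k ≥ 1 the counts differ, so xy^2z ∉ L.
This contradicts the pumping lemma, so L is not regular.

0^{p+k} 1^p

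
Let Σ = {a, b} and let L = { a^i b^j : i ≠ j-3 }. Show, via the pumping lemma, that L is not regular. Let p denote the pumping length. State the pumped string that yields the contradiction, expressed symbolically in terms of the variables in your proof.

a^{p+p!} b^{p+p!+3}

Suppose for contradiction that L is regular, and let p be the pumping length.
Choose w = a^p b^{p+p!+3}. Since p ≠ (p+p!+3)-3 = p+p!, w ∈ L; and |w| ≥ p.
By the pumping lemma, w = xyz with |xy| ≤ p and |y| > 0.
The first p characters of w are a's, so xy (and hence y) consists only of a's. Write y = a^k, 1 ≤ k ≤ p.
Since 1 ≤ k ≤ p, k divides p!; set t = 1 + p!/k. Then xy^t z has p + (p!/k)·k = p + p! copies of a. Now the a-count is p+p! and (b-count)-3 = (p+p!+3)-3 = p+p!, so i ≠ j-3 fails. So xy^t z = a^{p+p!} b^{p+p!+3} ∉ L.
This contradicts the pumping lemma, so L is not regular.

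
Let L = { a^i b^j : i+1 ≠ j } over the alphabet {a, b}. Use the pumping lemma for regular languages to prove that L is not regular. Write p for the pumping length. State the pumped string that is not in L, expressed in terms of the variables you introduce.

a^{p+p!} b^{p+p!+1}

Toward a contradiction, assume L is regular with pumping length p.
Choose w = a^p b^{p+p!+1}. Since p ≠ (p+p!+1)-1 = p+p!, w ∈ L; and |w| ≥ p.
The pumping lemma gives a decomposition w = xyz where |xy| ≤ p and y is nonempty.
Because |xy| ≤ p and w begins with p copies of a, we have y = a^k with 1 ≤ k ≤ p.
Since 1 ≤ k ≤ p, k divides p!; set t = 1 + p!/k. Then xy^t z has p + (p!/k)·k = p + p! copies of a. Now the a-count is p+p! and (b-count)-1 = (p+p!+1)-1 = p+p!, so i+1 ≠ j fails. So xy^t z = a^{p+p!} b^{p+p!+1} ∉ L.
This is a contradiction; hence L is not regular.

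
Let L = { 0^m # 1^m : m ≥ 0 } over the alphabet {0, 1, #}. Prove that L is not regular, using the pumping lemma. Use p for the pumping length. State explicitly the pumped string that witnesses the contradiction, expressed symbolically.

0^{p+k} # 1^p

Suppose for contradiction that L is regular, and let p be the pumping length.
Take w = 0^p # 1^p ∈ L with |w| = 2p+1 ≥ p.
The pumping lemma gives a decomposition w = xyz where |xy| ≤ p and |y| ≥ 1.
Since the first p symbols of w are all 0's and |xy| ≤ p, y lies entirely in the leading 0-block: y = 0^k for some k with 1 ≤ k ≤ p.
Pump with i = 2: xy^2z = 0^{p+k} # 1^p, which would require p+k = p. But k ≥ 1, so xy^2z ∉ L.
This is a contradiction; hence L is not regular.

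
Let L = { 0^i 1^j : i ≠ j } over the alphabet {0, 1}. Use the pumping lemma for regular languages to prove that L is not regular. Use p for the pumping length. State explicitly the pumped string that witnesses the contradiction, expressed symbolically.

Suppose for contradiction that L is regular, and let p be the pumping length.
Choose w = 0^p 1^{p+p!}. Since p ≠ p+p!, w ∈ L; and |w| ≥ p.
By the pumping lemma, w = xyz with |xy| ≤ p and y is nonempty.
Because |xy| ≤ p and w begins with p copies of 0, we have y = 0^k with 1 ≤ k ≤ p.
Since 1 ≤ k ≤ p, k divides p!; set t = 1 + p!/k. Then xy^t z has p + (p!/k)·k = p + p! copies of 0. Now the 0-count equals the 1-count, so i ≠ j fails. So xy^t z = 0^{p+p!} 1^{p+p!} ∉ L.
This contradicts the pumping lemma, so L is not regular.

0^{p+p!} 1^{p+p!}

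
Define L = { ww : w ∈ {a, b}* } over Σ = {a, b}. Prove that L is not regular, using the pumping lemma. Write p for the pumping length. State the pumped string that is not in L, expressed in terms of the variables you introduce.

Assume L is regular; let p be its pumping constant.
Take w = a^p b^p a^p b^p = uu where u = a^pb^p; then w ∈ L and |w| = 4p ≥ p.
The pumping lemma gives a decomposition w = xyz where |xy| ≤ p and |y| ≥ 1.
The first p characters of w are a's, so xy (and hence y) consists only of a's. Write y = a^k, 1 ≤ k ≤ p.
Pump with i = 2: xy^2z = a^{p+k} b^p a^p b^p, of length 4p+k. Suppose this equals vv. The string starts with a and ends with b, so v does too; thus the boundary between the two copies of v is a b→a transition. There is exactly one such transition, at position 2p+k, so |v| = 2p+k and |vv| = 4p+2k ≠ 4p+k since k ≥ 1. So xy^2z ∉ L.
This contradicts the pumping lemma, so L is not regular.

a^{p+k} b^p a^p b^p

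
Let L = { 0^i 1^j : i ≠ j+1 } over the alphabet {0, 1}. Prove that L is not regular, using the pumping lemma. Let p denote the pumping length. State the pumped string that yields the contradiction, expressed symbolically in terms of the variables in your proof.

0^{p+p!} 1^{p+p!-1}

Toward a contradiction, assume L is regular with pumping length p.
Choose w = 0^p 1^{p+p!-1}. Since p ≠ (p+p!-1)+1 = p+p!, w ∈ L; and |w| ≥ p.
The pumping lemma gives a decomposition w = xyz where |xy| ≤ p and |y| > 0.
Since the first p symbols of w are all 0's and |xy| ≤ p, y lies entirely in the leading 0-block: y = 0^k for some k with 1 ≤ k ≤ p.
Since 1 ≤ k ≤ p, k divides p!; set t = 1 + p!/k. Then xy^t z has p + (p!/k)·k = p + p! copies of 0. Now the 0-count is p+p! and (1-count)+1 = (p+p!-1)+1 = p+p!, so i ≠ j+1 fails. So xy^t z = 0^{p+p!} 1^{p+p!-1} ∉ L.
Contradiction. Therefore L is not regular.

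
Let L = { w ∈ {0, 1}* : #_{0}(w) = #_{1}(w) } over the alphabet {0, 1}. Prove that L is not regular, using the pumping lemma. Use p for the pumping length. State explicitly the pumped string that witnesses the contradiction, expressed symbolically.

Assume L is regular. Let p be the pumping length given by the pumping lemma.
Choose w = 0^p 1^p ∈ L with |w| = 2p ≥ p.
By the pumping lemma, w = xyz with |xy| ≤ p and |y| ≥ 1.
Because |xy| ≤ p and w begins with p copies of 0, we have y = 0^k with 1 ≤ k ≤ p.
Pump with i = 2: xy^2z = 0^{p+k} 1^p has p+k occurrences of 0 but only p of 1. Since k ≥ 1 the counts differ, so xy^2z ∉ L.
This is a contradiction; hence L is not regular.

0^{p+k} 1^p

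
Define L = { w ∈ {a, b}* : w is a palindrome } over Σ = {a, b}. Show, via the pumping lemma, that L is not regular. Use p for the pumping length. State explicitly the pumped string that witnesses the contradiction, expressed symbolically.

a^{p+k} b a^p

Suppose for contradiction that L is regular, and let p be the pumping length.
Take w = a^p b a^p, a palindrome of length 2p+1 ≥ p.
Write w = xyz as guaranteed by the lemma, with |xy| ≤ p and |y| ≥ 1.
The first p characters of w are a's, so xy (and hence y) consists only of a's. Write y = a^k, 1 ≤ k ≤ p.
Pump with i = 2: xy^2z = a^{p+k} b a^p. Its reverse is a^p b a^{p+k}, which differs from xy^2z since k ≥ 1. So xy^2z is not a palindrome and xy^2z ∉ L.
This is a contradiction; hence L is not regular.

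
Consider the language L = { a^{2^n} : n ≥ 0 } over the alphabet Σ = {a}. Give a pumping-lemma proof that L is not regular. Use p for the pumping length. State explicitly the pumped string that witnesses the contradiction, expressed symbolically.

Suppose for contradiction that L is regular, and let p be the pumping length.
Take w = a^{2^p} ∈ L with |w| = 2^p ≥ p.
By the pumping lemma, w = xyz with |xy| ≤ p and y is nonempty.
Then y = a^k for some k with 1 ≤ k ≤ p.
Pump with i = 2: xy^2z = a^{2^p+k}. Since 1 ≤ k ≤ p < 2^p, we have 2^p < 2^p+k < 2^{p+1}, so 2^p+k is not a power of 2. So xy^2z ∉ L.
This contradicts the pumping lemma, so L is not regular.

a^{2^p+k}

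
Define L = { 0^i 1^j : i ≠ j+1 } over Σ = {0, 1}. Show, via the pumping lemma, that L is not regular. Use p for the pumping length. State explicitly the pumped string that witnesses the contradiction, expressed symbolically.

Assume L is regular. Let p be the pumping length given by the pumping lemma.
Choose w = 0^p 1^{p+p!-1}. Since p ≠ (p+p!-1)+1 = p+p!, w ∈ L; and |w| ≥ p.
Write w = xyz as guaranteed by the lemma, with |xy| ≤ p and y is nonempty.
Because |xy| ≤ p and w begins with p copies of 0, we have y = 0^k with 1 ≤ k ≤ p.
Since 1 ≤ k ≤ p, k divides p!; set t = 1 + p!/k. Then xy^t z has p + (p!/k)·k = p + p! copies of 0. Now the 0-count is p+p! and (1-count)+1 = (p+p!-1)+1 = p+p!, so i ≠ j+1 fails. So xy^t z = 0^{p+p!} 1^{p+p!-1} ∉ L.
This contradicts the pumping lemma, so L is not regular.

0^{p+p!} 1^{p+p!-1}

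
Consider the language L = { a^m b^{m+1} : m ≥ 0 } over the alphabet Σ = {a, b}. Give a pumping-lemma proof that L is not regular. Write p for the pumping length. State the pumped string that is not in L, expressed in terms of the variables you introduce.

a^{p+k} b^{p+1}

Toward a contradiction, assume L is regular with pumping length p.
Take w = a^p b^{p+1}. Then w ∈ L and |w| = 2p+1 ≥ p.
Write w = xyz as guaranteed by the lemma, with |xy| ≤ p and |y| ≥ 1.
Because |xy| ≤ p and w begins with p copies of a, we have y = a^k with 1 ≤ k ≤ p.
Pump with i = 2: xy^2z = a^{p+k} b^{p+1}. For this to lie in L we would need p+1 = (p+k)+1, which forces k = 0. But k ≥ 1, so xy^2z ∉ L.
Contradiction. Therefore L is not regular.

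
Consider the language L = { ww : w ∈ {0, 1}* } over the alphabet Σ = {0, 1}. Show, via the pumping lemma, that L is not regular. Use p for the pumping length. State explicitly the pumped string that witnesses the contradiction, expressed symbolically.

Assume L is regular. Let p be the pumping length given by the pumping lemma.
Take w = 0^p 1^p 0^p 1^p = uu where u = 0^p1^p; then w ∈ L and |w| = 4p ≥ p.
By the pumping lemma, w = xyz with |xy| ≤ p and y is nonempty.
The first p characters of w are 0's, so xy (and hence y) consists only of 0's. Write y = 0^k, 1 ≤ k ≤ p.
Pump with i = 2: xy^2z = 0^{p+k} 1^p 0^p 1^p, of length 4p+k. Suppose this equals vv. The string starts with 0 and ends with 1, so v does too; thus the boundary between the two copies of v is a 1→0 transition. There is exactly one such transition, at position 2p+k, so |v| = 2p+k and |vv| = 4p+2k ≠ 4p+k since k ≥ 1. So xy^2z ∉ L.
This contradicts the pumping lemma, so L is not regular.

0^{p+k} 1^p 0^p 1^p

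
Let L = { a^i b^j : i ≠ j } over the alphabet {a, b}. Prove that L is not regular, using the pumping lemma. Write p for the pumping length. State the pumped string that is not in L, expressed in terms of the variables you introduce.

a^{p+p!} b^{p+p!}

Toward a contradiction, assume L is regular with pumping length p.
Choose w = a^p b^{p+p!}. Since p ≠ p+p!, w ∈ L; and |w| ≥ p.
By the pumping lemma, w = xyz with |xy| ≤ p and y is nonempty.
The first p characters of w are a's, so xy (and hence y) consists only of a's. Write y = a^k, 1 ≤ k ≤ p.
Since 1 ≤ k ≤ p, k divides p!; set t = 1 + p!/k. Then xy^t z has p + (p!/k)·k = p + p! copies of a. Now the a-count equals the b-count, so i ≠ j fails. So xy^t z = a^{p+p!} b^{p+p!} ∉ L.
Contradiction. Therefore L is not regular.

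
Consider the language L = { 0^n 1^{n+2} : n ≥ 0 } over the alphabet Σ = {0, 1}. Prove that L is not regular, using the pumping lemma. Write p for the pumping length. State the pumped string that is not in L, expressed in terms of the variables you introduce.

Assume L is regular; let p be its pumping constant.
Choose w = 0^p 1^{p+2}, which is in L with |w| = 2p+2 ≥ p.
Write w = xyz as guaranteed by the lemma, with |xy| ≤ p and |y| > 0.
Since the first p symbols of w are all 0's and |xy| ≤ p, y lies entirely in the leading 0-block: y = 0^k for some k with 1 ≤ k ≤ p.
Pump with i = 2: xy^2z = 0^{p+k} 1^{p+2}. For this to lie in L we would need p+2 = (p+k)+2, which forces k = 0. But k ≥ 1, so xy^2z ∉ L.
This contradicts the pumping lemma, so L is not regular.

0^{p+k} 1^{p+2}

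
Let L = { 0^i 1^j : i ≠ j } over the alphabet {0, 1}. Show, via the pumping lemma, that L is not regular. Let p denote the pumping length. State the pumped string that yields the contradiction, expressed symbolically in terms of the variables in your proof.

Suppose for contradiction that L is regular, and let p be the pumping length.
Choose w = 0^p 1^{p+p!}. Since p ≠ p+p!, w ∈ L; and |w| ≥ p.
Write w = xyz as guaranteed by the lemma, with |xy| ≤ p and y is nonempty.
Since the first p symbols of w are all 0's and |xy| ≤ p, y lies entirely in the leading 0-block: y = 0^k for some k with 1 ≤ k ≤ p.
Since 1 ≤ k ≤ p, k divides p!; set t = 1 + p!/k. Then xy^t z has p + (p!/k)·k = p + p! copies of 0. Now the 0-count equals the 1-count, so i ≠ j fails. So xy^t z = 0^{p+p!} 1^{p+p!} ∉ L.
This contradicts the pumping lemma, so L is not regular.

0^{p+p!} 1^{p+p!}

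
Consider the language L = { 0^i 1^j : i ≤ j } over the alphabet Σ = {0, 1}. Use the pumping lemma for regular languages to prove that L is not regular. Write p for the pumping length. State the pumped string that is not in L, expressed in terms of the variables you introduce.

Toward a contradiction, assume L is regular with pumping length p.
Choose w = 0^p 1^p ∈ L, with |w| = 2p ≥ p.
The pumping lemma gives a decomposition w = xyz where |xy| ≤ p and |y| > 0.
The first p characters of w are 0's, so xy (and hence y) consists only of 0's. Write y = 0^k, 1 ≤ k ≤ p.
Consider xy^2z = 0^{p+k} 1^p. Since k ≥ 1, the 0-count p+k exceeds the 1-count p, so i ≤ j fails; thus xy^2z ∉ L.
Contradiction. Therefore L is not regular.

0^{p+k} 1^p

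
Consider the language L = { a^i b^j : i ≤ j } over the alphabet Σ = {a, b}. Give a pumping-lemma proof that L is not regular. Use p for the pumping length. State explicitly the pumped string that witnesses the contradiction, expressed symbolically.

a^{p+k} b^p

Toward a contradiction, assume L is regular with pumping length p.
Choose w = a^p b^p ∈ L, with |w| = 2p ≥ p.
By the pumping lemma, w = xyz with |xy| ≤ p and |y| > 0.
Because |xy| ≤ p and w begins with p copies of a, we have y = a^k with 1 ≤ k ≤ p.
Consider xy^2z = a^{p+k} b^p. Since k ≥ 1, the a-count p+k exceeds the b-count p, so i ≤ j fails; thus xy^2z ∉ L.
This is a contradiction; hence L is not regular.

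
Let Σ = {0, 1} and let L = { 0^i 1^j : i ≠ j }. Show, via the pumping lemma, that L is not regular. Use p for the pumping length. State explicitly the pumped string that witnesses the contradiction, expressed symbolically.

Toward a contradiction, assume L is regular with pumping length p.
Choose w = 0^p 1^{p+p!}. Since p ≠ p+p!, w ∈ L; and |w| ≥ p.
By the pumping lemma, w = xyz with |xy| ≤ p and |y| ≥ 1.
Because |xy| ≤ p and w begins with p copies of 0, we have y = 0^k with 1 ≤ k ≤ p.
Since 1 ≤ k ≤ p, k divides p!; set t = 1 + p!/k. Then xy^t z has p + (p!/k)·k = p + p! copies of 0. Now the 0-count equals the 1-count, so i ≠ j fails. So xy^t z = 0^{p+p!} 1^{p+p!} ∉ L.
Contradiction. Therefore L is not regular.

0^{p+p!} 1^{p+p!}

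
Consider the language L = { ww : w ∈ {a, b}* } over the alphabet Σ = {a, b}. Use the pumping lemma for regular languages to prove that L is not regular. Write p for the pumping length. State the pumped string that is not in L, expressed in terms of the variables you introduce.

Assume L is regular. Let p be the pumping length given by the pumping lemma.
Take w = a^p b^p a^p b^p = uu where u = a^pb^p; then w ∈ L and |w| = 4p ≥ p.
Write w = xyz as guaranteed by the lemma, with |xy| ≤ p and |y| > 0.
Since the first p symbols of w are all a's and |xy| ≤ p, y lies entirely in the leading a-block: y = a^k for some k with 1 ≤ k ≤ p.
Pump with i = 2: xy^2z = a^{p+k} b^p a^p b^p, of length 4p+k. Suppose this equals vv. The string starts with a and ends with b, so v does too; thus the boundary between the two copies of v is a b→a transition. There is exactly one such transition, at position 2p+k, so |v| = 2p+k and |vv| = 4p+2k ≠ 4p+k since k ≥ 1. So xy^2z ∉ L.
This is a contradiction; hence L is not regular.

a^{p+k} b^p a^p b^p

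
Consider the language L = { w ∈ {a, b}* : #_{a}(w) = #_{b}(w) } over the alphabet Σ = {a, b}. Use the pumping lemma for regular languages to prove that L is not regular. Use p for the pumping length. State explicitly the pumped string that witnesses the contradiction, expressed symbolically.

Assume L is regular. Let p be the pumping length given by the pumping lemma.
Choose w = a^p b^p ∈ L with |w| = 2p ≥ p.
The pumping lemma gives a decomposition w = xyz where |xy| ≤ p and |y| ≥ 1.
Because |xy| ≤ p and w begins with p copies of a, we have y = a^k with 1 ≤ k ≤ p.
Pump with i = 2: xy^2z = a^{p+k} b^p has p+k occurrences of a but only p of b. Since k ≥ 1 the counts differ, so xy^2z ∉ L.
Contradiction. Therefore L is not regular.

a^{p+k} b^p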